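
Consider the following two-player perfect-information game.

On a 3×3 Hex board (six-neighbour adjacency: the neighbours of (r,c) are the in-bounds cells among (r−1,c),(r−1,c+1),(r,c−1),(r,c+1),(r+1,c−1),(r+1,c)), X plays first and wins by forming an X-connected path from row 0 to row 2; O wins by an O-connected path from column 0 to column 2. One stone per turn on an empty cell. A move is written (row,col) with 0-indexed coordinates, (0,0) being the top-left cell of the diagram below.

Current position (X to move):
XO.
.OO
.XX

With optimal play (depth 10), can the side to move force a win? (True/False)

[XO./.OO/.XX] X move#1: (0,2):-1/XOX/.OO/.XX*, (1,0):-1/XO./XOO/.XX, (2,0):-1/XO./.OO/XXX
[XOX/.OO/.XX] O move#2: (1,0):+1/XOX/OOO/.XX*, (2,0):+1/XOX/.OO/OXX
[XOX/OOO/.XX] end (terminal -1, X#3); searched XO./.OO/.XX to 10

X winning at [XO./.OO/.XX]: False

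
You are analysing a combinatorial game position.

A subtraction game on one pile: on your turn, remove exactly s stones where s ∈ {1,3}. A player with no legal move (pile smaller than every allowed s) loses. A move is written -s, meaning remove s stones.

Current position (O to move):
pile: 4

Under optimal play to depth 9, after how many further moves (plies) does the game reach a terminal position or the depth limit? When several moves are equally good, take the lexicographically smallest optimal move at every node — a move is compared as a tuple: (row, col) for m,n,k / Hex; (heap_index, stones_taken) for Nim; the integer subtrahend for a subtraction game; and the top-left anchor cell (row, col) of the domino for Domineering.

ply 1, O at 4 | -1=-1→3*; -3=-1→1
ply 2, X at 3 | -1=+1→2*; -3=+1→0
ply 3, O at 2 | -1=-1→1*
ply 4, X at 1 | -1=+1→0*
ply 5: 0 is terminal -1 (O); from 4 depth 9

PV length from [4]: 4 plies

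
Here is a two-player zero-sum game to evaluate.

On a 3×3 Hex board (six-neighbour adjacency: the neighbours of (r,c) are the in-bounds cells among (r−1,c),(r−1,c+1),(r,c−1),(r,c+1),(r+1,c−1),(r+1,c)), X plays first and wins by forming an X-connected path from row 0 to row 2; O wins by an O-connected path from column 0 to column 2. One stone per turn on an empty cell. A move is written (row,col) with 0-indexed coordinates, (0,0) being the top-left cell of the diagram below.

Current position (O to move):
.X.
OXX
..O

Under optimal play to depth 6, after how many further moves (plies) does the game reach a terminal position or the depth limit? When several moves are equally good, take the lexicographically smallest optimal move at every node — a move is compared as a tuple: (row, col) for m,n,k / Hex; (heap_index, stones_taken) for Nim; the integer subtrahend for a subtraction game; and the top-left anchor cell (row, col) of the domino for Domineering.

PV length from [.X./OXX/..O]: 4 plies

ply 1, O at .X./OXX/..O | (0,0)=-1→OX./OXX/..O*; (0,2)=-1→.XO/OXX/..O; (2,0)=-1→.X./OXX/O.O; (2,1)=-1→.X./OXX/.OO
ply 2, X at OX./OXX/..O | (0,2)=+1→OXX/OXX/..O*; (2,0)=+1→OX./OXX/X.O; (2,1)=+1→OX./OXX/.XO
ply 3, O at OXX/OXX/..O | (2,0)=-1→OXX/OXX/O.O*; (2,1)=-1→OXX/OXX/.OO
ply 4, X at OXX/OXX/O.O | (2,1)=+1→OXX/OXX/OXO*
ply 5: OXX/OXX/OXO is terminal -1 (O); from .X./OXX/..O depth 6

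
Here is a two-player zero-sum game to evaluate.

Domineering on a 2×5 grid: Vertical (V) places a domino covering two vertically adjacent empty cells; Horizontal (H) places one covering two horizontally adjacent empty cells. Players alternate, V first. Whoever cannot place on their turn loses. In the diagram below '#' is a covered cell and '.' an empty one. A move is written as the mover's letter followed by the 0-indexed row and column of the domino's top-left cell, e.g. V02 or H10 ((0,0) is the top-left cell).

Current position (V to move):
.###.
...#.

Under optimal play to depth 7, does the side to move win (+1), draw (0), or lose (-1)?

ply 1, V at .###./...#. | V00=+1→####./#..#.*; V04=-1→.####/...##
ply 2, H at ####./#..#. | H11=-1→####./####.*
ply 3, V at ####./####. | V04=+1→#####/#####*
ply 4: #####/##### is terminal -1 (H); from .###./...#. depth 7

value(.###./...#., V) = +1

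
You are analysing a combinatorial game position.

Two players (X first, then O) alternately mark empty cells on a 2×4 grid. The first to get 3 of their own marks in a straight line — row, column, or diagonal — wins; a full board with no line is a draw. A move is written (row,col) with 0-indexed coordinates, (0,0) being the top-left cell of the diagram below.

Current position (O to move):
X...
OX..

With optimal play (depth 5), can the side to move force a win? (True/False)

O winning at [X.../OX..]: False

[X.../OX..] O move#1: (0,1):+0/XO../OX..*, (0,2):+0/X.O./OX.., (0,3):+0/X..O/OX.., (1,2):+0/X.../OXO., (1,3):+0/X.../OX.O
[XO../OX..] X move#2: (0,2):+0/XOX./OX..*, (0,3):+0/XO.X/OX.., (1,2):+0/XO../OXX., (1,3):+0/XO../OX.X
[XOX./OX..] O move#3: (0,3):+0/XOXO/OX..*, (1,2):+0/XOX./OXO., (1,3):+0/XOX./OX.O
[XOXO/OX..] X move#4: (1,2):+0/XOXO/OXX.*, (1,3):+0/XOXO/OX.X
[XOXO/OXX.] O move#5: (1,3):+0/XOXO/OXXO*
[XOXO/OXXO] end (terminal +0, X#6); searched X.../OX.. to 5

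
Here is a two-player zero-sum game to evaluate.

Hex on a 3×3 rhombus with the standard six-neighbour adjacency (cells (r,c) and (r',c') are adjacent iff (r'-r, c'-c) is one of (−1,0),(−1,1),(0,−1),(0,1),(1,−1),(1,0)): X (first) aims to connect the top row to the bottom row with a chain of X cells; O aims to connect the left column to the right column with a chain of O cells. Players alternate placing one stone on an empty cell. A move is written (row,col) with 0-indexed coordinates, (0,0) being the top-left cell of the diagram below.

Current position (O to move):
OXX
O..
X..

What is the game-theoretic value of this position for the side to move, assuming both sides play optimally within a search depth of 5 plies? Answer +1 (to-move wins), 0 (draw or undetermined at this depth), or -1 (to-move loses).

value(OXX/O../X.., O) = -1

[OXX/O../X..] O move#1: (1,1):-1/OXX/OO./X..*, (1,2):-1/OXX/O.O/X.., (2,1):-1/OXX/O../XO., (2,2):-1/OXX/O../X.O
[OXX/OO./X..] X move#2: (1,2):+1/OXX/OOX/X..*, (2,1):-1/OXX/OO./XX., (2,2):-1/OXX/OO./X.X
[OXX/OOX/X..] O move#3: (2,1):-1/OXX/OOX/XO.*, (2,2):-1/OXX/OOX/X.O
[OXX/OOX/XO.] X move#4: (2,2):+1/OXX/OOX/XOX*
[OXX/OOX/XOX] end (terminal -1, O#5); searched OXX/O../X.. to 5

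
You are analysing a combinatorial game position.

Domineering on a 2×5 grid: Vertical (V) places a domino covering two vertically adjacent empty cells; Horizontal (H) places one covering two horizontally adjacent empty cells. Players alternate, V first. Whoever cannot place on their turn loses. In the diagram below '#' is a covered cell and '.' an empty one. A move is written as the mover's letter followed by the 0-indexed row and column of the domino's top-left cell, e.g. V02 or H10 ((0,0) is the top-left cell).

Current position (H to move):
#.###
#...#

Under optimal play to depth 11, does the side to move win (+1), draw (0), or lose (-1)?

ply 1, H at #.###/#...# | H11=+1→#.###/###.#*; H12=-1→#.###/#.###
ply 2: #.###/###.# is terminal -1 (V); from #.###/#...# depth 11

value(#.###/#...#, H) = +1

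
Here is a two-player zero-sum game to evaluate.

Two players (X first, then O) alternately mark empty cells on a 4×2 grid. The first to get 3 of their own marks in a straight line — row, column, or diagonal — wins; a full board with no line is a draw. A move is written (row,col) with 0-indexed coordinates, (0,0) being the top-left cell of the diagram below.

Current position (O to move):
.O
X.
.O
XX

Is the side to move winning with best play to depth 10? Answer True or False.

[.O/X./.O/XX] O move#1: (0,0):-1/OO/X./.O/XX, (1,1):+1/.O/XO/.O/XX*, (2,0):+0/.O/X./OO/XX
[.O/XO/.O/XX] end (terminal -1, X#2); searched .O/X./.O/XX to 10

O winning at [.O/X./.O/XX]: True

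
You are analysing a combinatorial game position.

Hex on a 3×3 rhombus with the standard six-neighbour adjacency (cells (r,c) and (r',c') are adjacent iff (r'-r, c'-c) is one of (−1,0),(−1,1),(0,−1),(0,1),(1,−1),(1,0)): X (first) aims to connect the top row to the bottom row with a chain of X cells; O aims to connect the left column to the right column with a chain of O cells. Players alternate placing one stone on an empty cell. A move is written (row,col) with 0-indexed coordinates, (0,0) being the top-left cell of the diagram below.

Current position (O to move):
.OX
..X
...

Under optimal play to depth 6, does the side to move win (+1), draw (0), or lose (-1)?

value(.OX/..X/..., O) = -1

ply 1, O at .OX/..X/... | (0,0)=-1→OOX/..X/...*; (1,0)=-1→.OX/O.X/...; (1,1)=-1→.OX/.OX/...; (2,0)=-1→.OX/..X/O..; (2,1)=-1→.OX/..X/.O.; (2,2)=-1→.OX/..X/..O
ply 2, X at OOX/..X/... | (1,0)=+1→OOX/X.X/...*; (1,1)=+1→OOX/.XX/...; (2,0)=+1→OOX/..X/X..; (2,1)=+1→OOX/..X/.X.; (2,2)=+1→OOX/..X/..X
ply 3, O at OOX/X.X/... | (1,1)=-1→OOX/XOX/...*; (2,0)=-1→OOX/X.X/O..; (2,1)=-1→OOX/X.X/.O.; (2,2)=-1→OOX/X.X/..O
ply 4, X at OOX/XOX/... | (2,0)=+1→OOX/XOX/X..*; (2,1)=+1→OOX/XOX/.X.; (2,2)=+1→OOX/XOX/..X
ply 5, O at OOX/XOX/X.. | (2,1)=-1→OOX/XOX/XO.*; (2,2)=-1→OOX/XOX/X.O
ply 6, X at OOX/XOX/XO. | (2,2)=+1→OOX/XOX/XOX*
ply 7: OOX/XOX/XOX is terminal -1 (O); from .OX/..X/... depth 6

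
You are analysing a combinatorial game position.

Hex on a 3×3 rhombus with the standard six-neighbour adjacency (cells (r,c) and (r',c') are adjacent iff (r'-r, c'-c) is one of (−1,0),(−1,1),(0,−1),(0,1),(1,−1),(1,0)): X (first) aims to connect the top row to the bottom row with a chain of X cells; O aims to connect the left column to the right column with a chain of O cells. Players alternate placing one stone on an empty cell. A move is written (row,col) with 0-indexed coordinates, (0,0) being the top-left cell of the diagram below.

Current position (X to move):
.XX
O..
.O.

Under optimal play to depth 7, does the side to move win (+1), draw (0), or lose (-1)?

p1 X@[.XX/O../.O.]: (0,0)[XXX/O../.O.]-1* (1,1)[.XX/OX./.O.]-1 (1,2)[.XX/O.X/.O.]-1 (2,0)[.XX/O../XO.]-1 (2,2)[.XX/O../.OX]-1
p2 O@[XXX/O../.O.]: (1,1)[XXX/OO./.O.]+1* (1,2)[XXX/O.O/.O.]+1 (2,0)[XXX/O../OO.]+1 (2,2)[XXX/O../.OO]+1
p3 X@[XXX/OO./.O.]: (1,2)[XXX/OOX/.O.]-1* (2,0)[XXX/OO./XO.]-1 (2,2)[XXX/OO./.OX]-1
p4 O@[XXX/OOX/.O.]: (2,0)[XXX/OOX/OO.]-1 (2,2)[XXX/OOX/.OO]+1*
p5 X@[XXX/OOX/.OO] terminal -1; root [.XX/O../.O.] d7

value(.XX/O../.O., X) = -1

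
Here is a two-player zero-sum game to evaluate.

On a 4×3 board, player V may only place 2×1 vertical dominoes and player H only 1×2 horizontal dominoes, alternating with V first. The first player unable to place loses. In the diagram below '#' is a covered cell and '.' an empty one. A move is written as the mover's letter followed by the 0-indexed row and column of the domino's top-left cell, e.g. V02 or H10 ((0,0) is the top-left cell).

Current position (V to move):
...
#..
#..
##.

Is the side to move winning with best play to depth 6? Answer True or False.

V winning at [.../#../#../##.]: True

[.../#../#../##.] V move#1: V01:+1/.#./##./#../##.*, V02:+1/..#/#.#/#../##., V11:+1/.../##./##./##., V12:+1/.../#.#/#.#/##., V22:-1/.../#../#.#/###
[.#./##./#../##.] H move#2: H21:-1/.#./##./###/##.*
[.#./##./###/##.] V move#3: V02:+1/.##/###/###/##.*
[.##/###/###/##.] end (terminal -1, H#4); searched .../#../#../##. to 6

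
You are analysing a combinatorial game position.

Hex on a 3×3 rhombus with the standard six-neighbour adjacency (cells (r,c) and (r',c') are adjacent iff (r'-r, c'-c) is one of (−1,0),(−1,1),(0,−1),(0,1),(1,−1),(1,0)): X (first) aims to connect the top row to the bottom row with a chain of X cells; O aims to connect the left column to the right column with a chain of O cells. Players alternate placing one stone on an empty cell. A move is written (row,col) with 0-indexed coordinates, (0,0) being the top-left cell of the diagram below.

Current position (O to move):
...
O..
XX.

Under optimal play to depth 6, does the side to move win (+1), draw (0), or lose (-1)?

value(.../O../XX., O) = +1

[.../O../XX.] O move#1: (0,0):-1/O../O../XX., (0,1):-1/.O./O../XX., (0,2):+1/..O/O../XX.*, (1,1):+1/.../OO./XX., (1,2):-1/.../O.O/XX., (2,2):-1/.../O../XXO
[..O/O../XX.] X move#2: (0,0):-1/X.O/O../XX.*, (0,1):-1/.XO/O../XX., (1,1):-1/..O/OX./XX., (1,2):-1/..O/O.X/XX., (2,2):-1/..O/O../XXX
[X.O/O../XX.] O move#3: (0,1):+1/XOO/O../XX.*, (1,1):+1/X.O/OO./XX., (1,2):+1/X.O/O.O/XX., (2,2):+1/X.O/O../XXO
[XOO/O../XX.] end (terminal -1, X#4); searched .../O../XX. to 6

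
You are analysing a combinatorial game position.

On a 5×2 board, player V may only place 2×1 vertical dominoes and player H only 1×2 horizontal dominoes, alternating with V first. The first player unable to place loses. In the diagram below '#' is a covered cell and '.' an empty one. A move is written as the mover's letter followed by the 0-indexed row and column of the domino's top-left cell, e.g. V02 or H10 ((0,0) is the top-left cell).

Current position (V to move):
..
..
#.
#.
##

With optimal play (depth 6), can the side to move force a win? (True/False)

ply 1, V at ../../#./#./## | V00=+1→#./#./#./#./##*; V01=+1→.#/.#/#./#./##; V11=-1→../.#/##/#./##; V21=-1→../../##/##/##
ply 2: #./#./#./#./## is terminal -1 (H); from ../../#./#./## depth 6

V winning at [../../#./#./##]: True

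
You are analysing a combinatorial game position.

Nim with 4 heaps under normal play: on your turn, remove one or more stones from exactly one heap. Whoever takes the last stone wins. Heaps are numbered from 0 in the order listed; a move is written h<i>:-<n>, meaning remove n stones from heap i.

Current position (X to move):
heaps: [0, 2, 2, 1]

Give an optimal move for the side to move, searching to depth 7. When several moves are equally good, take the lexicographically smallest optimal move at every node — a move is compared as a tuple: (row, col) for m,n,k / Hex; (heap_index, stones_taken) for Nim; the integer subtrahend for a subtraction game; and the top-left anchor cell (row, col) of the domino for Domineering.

X's best at [(0,2,2,1)]: h3:-1

ply 1, X at (0,2,2,1) | h1:-1=-1→(0,1,2,1); h1:-2=-1→(0,0,2,1); h2:-1=-1→(0,2,1,1); h2:-2=-1→(0,2,0,1); h3:-1=+1→(0,2,2,0)*
ply 2, O at (0,2,2,0) | h1:-1=-1→(0,1,2,0)*; h1:-2=-1→(0,0,2,0); h2:-1=-1→(0,2,1,0); h2:-2=-1→(0,2,0,0)
ply 3, X at (0,1,2,0) | h1:-1=-1→(0,0,2,0); h2:-1=+1→(0,1,1,0)*; h2:-2=-1→(0,1,0,0)
ply 4, O at (0,1,1,0) | h1:-1=-1→(0,0,1,0)*; h2:-1=-1→(0,1,0,0)
ply 5, X at (0,0,1,0) | h2:-1=+1→(0,0,0,0)*
ply 6: (0,0,0,0) is terminal -1 (O); from (0,2,2,1) depth 7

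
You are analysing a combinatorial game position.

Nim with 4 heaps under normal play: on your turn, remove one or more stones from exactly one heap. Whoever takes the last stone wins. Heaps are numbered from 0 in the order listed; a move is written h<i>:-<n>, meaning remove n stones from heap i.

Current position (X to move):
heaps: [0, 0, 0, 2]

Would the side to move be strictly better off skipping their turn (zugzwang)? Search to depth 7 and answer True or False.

zugzwang((0,0,0,2), X) = False

ply 1, X at (0,0,0,2) | h3:-1=-1→(0,0,0,1); h3:-2=+1→(0,0,0,0)*
ply 2: (0,0,0,0) is terminal -1 (O); from (0,0,0,2) depth 7
suppose X passes — search the same position with O to move:
pass> ply 1, O at (0,0,0,2) | h3:-1=-1→(0,0,0,1); h3:-2=+1→(0,0,0,0)*
pass> ply 2: (0,0,0,0) is terminal -1 (X); from (0,0,0,2) depth 7
for X: play +1, pass -1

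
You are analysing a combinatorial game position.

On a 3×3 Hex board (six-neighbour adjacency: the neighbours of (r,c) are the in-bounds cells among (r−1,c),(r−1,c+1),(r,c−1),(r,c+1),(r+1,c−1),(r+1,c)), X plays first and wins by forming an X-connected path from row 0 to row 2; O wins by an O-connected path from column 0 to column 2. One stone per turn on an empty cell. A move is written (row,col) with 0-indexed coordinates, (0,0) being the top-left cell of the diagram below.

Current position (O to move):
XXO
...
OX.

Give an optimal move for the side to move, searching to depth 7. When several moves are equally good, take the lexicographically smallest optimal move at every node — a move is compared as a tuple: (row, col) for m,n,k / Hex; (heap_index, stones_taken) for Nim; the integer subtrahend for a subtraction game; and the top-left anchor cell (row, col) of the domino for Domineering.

O's best at [XXO/.../OX.]: (1,1)

p1 O@[XXO/.../OX.]: (1,0)[XXO/O../OX.]-1 (1,1)[XXO/.O./OX.]+1* (1,2)[XXO/..O/OX.]-1 (2,2)[XXO/.../OXO]-1
p2 X@[XXO/.O./OX.] terminal -1; root [XXO/.../OX.] d7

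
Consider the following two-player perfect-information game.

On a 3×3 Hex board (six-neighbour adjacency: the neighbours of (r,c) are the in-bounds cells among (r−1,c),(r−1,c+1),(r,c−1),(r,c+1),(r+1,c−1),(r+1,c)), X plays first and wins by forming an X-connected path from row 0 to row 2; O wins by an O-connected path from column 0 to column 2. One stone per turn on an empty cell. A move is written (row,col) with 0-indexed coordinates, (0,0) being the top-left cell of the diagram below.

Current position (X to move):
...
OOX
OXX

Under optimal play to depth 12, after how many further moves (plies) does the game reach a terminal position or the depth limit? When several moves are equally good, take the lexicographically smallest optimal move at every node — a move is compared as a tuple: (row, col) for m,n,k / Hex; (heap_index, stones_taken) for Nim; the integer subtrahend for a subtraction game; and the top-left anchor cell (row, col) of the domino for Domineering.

PV length from [.../OOX/OXX]: 1 ply

[.../OOX/OXX] X move#1: (0,0):-1/X../OOX/OXX, (0,1):-1/.X./OOX/OXX, (0,2):+1/..X/OOX/OXX*
[..X/OOX/OXX] end (terminal -1, O#2); searched .../OOX/OXX to 12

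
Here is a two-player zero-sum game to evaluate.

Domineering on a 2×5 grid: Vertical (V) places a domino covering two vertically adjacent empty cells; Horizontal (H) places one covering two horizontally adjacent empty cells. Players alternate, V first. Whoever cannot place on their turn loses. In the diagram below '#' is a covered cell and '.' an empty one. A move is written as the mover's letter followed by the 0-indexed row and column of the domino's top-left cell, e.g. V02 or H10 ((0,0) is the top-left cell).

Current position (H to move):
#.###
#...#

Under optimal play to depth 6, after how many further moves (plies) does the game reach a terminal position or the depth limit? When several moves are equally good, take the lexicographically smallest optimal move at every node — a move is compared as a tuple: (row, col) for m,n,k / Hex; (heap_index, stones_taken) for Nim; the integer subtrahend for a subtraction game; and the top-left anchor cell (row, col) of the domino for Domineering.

[#.###/#...#] H move#1: H11:+1/#.###/###.#*, H12:-1/#.###/#.###
[#.###/###.#] end (terminal -1, V#2); searched #.###/#...# to 6

PV length from [#.###/#...#]: 1 ply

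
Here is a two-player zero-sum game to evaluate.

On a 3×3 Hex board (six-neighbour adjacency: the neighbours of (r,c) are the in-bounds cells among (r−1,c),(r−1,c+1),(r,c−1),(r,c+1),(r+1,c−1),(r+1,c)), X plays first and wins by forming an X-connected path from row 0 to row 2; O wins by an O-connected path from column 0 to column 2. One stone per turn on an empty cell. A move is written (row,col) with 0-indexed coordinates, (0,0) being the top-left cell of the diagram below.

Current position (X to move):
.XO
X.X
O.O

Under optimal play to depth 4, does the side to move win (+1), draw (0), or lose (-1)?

value(.XO/X.X/O.O, X) = -1

[.XO/X.X/O.O] X move#1: (0,0):-1/XXO/X.X/O.O*, (1,1):-1/.XO/XXX/O.O, (2,1):-1/.XO/X.X/OXO
[XXO/X.X/O.O] O move#2: (1,1):+1/XXO/XOX/O.O*, (2,1):+1/XXO/X.X/OOO
[XXO/XOX/O.O] end (terminal -1, X#3); searched .XO/X.X/O.O to 4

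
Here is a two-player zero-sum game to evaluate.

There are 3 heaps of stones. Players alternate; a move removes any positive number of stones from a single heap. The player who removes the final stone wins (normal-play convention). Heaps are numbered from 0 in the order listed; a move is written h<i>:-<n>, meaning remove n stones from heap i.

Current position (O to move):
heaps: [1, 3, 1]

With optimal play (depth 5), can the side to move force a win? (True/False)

O winning at [(1,3,1)]: True

ply 1, O at (1,3,1) | h0:-1=-1→(0,3,1); h1:-1=-1→(1,2,1); h1:-2=-1→(1,1,1); h1:-3=+1→(1,0,1)*; h2:-1=-1→(1,3,0)
ply 2, X at (1,0,1) | h0:-1=-1→(0,0,1)*; h2:-1=-1→(1,0,0)
ply 3, O at (0,0,1) | h2:-1=+1→(0,0,0)*
ply 4: (0,0,0) is terminal -1 (X); from (1,3,1) depth 5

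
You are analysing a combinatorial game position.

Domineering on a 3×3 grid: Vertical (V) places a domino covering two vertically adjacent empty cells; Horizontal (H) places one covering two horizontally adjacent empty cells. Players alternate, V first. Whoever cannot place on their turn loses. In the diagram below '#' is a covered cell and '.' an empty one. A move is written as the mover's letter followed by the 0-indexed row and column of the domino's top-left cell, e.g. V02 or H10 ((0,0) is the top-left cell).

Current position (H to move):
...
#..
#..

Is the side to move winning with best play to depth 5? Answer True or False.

H winning at [.../#../#..]: True

p1 H@[.../#../#..]: H00[##./#../#..]-1 H01[.##/#../#..]-1 H11[.../###/#..]+1* H21[.../#../###]-1
p2 V@[.../###/#..] terminal -1; root [.../#../#..] d5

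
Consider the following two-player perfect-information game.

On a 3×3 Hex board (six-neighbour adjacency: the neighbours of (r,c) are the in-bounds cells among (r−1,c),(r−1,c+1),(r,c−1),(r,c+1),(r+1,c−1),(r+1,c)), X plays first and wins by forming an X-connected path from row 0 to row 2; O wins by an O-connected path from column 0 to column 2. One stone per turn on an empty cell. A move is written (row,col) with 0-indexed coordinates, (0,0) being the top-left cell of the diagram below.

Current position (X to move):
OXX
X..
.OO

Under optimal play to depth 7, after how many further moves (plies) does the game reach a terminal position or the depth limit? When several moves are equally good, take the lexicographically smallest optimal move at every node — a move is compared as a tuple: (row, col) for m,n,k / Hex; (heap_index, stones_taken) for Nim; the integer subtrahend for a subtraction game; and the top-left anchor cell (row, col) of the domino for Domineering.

ply 1, X at OXX/X../.OO | (1,1)=-1→OXX/XX./.OO; (1,2)=-1→OXX/X.X/.OO; (2,0)=+1→OXX/X../XOO*
ply 2: OXX/X../XOO is terminal -1 (O); from OXX/X../.OO depth 7

PV length from [OXX/X../.OO]: 1 ply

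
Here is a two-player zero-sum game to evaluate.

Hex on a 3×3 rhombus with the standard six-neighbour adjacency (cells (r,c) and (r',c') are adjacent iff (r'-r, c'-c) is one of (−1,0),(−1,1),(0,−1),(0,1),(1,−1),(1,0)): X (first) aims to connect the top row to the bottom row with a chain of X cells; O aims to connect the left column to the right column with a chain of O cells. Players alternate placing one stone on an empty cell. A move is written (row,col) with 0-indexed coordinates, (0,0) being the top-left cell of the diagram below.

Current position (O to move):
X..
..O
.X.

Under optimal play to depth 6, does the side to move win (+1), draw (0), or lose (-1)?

value(X../..O/.X., O) = +1

ply 1, O at X../..O/.X. | (0,1)=-1→XO./..O/.X.; (0,2)=-1→X.O/..O/.X.; (1,0)=-1→X../O.O/.X.; (1,1)=+1→X../.OO/.X.*; (2,0)=-1→X../..O/OX.; (2,2)=-1→X../..O/.XO
ply 2, X at X../.OO/.X. | (0,1)=-1→XX./.OO/.X.*; (0,2)=-1→X.X/.OO/.X.; (1,0)=-1→X../XOO/.X.; (2,0)=-1→X../.OO/XX.; (2,2)=-1→X../.OO/.XX
ply 3, O at XX./.OO/.X. | (0,2)=+1→XXO/.OO/.X.*; (1,0)=+1→XX./OOO/.X.; (2,0)=+1→XX./.OO/OX.; (2,2)=+1→XX./.OO/.XO
ply 4, X at XXO/.OO/.X. | (1,0)=-1→XXO/XOO/.X.*; (2,0)=-1→XXO/.OO/XX.; (2,2)=-1→XXO/.OO/.XX
ply 5, O at XXO/XOO/.X. | (2,0)=+1→XXO/XOO/OX.*; (2,2)=-1→XXO/XOO/.XO
ply 6: XXO/XOO/OX. is terminal -1 (X); from X../..O/.X. depth 6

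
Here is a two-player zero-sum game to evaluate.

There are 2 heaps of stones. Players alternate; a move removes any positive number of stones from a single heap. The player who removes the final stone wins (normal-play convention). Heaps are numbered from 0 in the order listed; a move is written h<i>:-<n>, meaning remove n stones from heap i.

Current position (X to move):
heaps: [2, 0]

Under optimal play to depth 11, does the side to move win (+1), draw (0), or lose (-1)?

value((2,0), X) = +1

[(2,0)] X move#1: h0:-1:-1/(1,0), h0:-2:+1/(0,0)*
[(0,0)] end (terminal -1, O#2); searched (2,0) to 11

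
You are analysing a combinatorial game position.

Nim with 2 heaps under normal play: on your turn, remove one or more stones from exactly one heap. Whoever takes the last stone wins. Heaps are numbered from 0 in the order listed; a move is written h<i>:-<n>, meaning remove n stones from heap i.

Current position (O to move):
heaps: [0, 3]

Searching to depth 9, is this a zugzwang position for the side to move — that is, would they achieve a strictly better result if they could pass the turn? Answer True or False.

ply 1, O at (0,3) | h1:-1=-1→(0,2); h1:-2=-1→(0,1); h1:-3=+1→(0,0)*
ply 2: (0,0) is terminal -1 (X); from (0,3) depth 9
suppose O passes — search the same position with X to move:
pass> ply 1, X at (0,3) | h1:-1=-1→(0,2); h1:-2=-1→(0,1); h1:-3=+1→(0,0)*
pass> ply 2: (0,0) is terminal -1 (O); from (0,3) depth 9
for O: play +1, pass -1

zugzwang((0,3), O) = False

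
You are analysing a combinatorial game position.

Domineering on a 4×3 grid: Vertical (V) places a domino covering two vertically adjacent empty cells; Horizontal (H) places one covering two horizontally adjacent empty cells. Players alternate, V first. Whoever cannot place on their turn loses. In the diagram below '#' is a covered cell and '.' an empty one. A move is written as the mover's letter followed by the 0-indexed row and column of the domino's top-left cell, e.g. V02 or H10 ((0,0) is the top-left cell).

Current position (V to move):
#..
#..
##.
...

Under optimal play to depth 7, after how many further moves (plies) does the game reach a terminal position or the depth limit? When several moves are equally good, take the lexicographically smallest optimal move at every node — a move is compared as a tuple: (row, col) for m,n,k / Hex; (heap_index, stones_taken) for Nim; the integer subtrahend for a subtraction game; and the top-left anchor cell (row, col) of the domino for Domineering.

p1 V@[#../#../##./...]: V01[##./##./##./...]+1* V02[#.#/#.#/##./...]+1 V12[#../#.#/###/...]-1 V22[#../#../###/..#]-1
p2 H@[##./##./##./...]: H30[##./##./##./##.]-1* H31[##./##./##./.##]-1
p3 V@[##./##./##./##.]: V02[###/###/##./##.]+1* V12[##./###/###/##.]+1 V22[##./##./###/###]+1
p4 H@[###/###/##./##.] terminal -1; root [#../#../##./...] d7

PV length from [#../#../##./...]: 3 plies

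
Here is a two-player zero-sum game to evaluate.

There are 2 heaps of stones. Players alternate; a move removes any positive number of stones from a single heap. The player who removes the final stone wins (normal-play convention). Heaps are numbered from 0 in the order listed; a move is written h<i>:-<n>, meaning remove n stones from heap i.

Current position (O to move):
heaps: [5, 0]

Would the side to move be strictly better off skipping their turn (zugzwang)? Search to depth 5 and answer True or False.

[(5,0)] O move#1: h0:-1:-1/(4,0), h0:-2:-1/(3,0), h0:-3:-1/(2,0), h0:-4:-1/(1,0), h0:-5:+1/(0,0)*
[(0,0)] end (terminal -1, X#2); searched (5,0) to 5
pass branch (X moves first from the same position):
  | [(5,0)] X move#1: h0:-1:-1/(4,0), h0:-2:-1/(3,0), h0:-3:-1/(2,0), h0:-4:-1/(1,0), h0:-5:+1/(0,0)*
  | [(0,0)] end (terminal -1, O#2); searched (5,0) to 5
O moving scores +1; O passing scores -1

zugzwang((5,0), O) = False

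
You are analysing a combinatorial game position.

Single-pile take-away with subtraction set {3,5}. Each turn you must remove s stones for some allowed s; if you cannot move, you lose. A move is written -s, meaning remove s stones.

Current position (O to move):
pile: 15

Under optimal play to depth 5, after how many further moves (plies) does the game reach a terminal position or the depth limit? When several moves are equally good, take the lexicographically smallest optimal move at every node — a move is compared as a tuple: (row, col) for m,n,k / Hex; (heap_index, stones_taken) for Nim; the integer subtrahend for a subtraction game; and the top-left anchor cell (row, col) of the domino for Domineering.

PV length from [15]: 3 plies

ply 1, O at 15 | -3=-1→12; -5=+1→10*
ply 2, X at 10 | -3=-1→7*; -5=-1→5
ply 3, O at 7 | -3=-1→4; -5=+1→2*
ply 4: 2 is terminal -1 (X); from 15 depth 5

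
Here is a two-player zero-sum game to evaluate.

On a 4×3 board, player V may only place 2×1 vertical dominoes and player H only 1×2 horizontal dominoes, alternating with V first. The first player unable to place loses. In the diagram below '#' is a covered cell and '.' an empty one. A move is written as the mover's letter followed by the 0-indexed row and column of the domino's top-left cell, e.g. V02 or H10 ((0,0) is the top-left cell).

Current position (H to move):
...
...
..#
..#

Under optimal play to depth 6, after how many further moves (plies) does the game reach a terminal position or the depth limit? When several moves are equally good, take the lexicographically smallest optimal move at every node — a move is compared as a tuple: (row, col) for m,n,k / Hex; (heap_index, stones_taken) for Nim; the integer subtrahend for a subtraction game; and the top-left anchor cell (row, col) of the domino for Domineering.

PV length from [.../.../..#/..#]: 4 plies

ply 1, H at .../.../..#/..# | H00=-1→##./.../..#/..#*; H01=-1→.##/.../..#/..#; H10=-1→.../##./..#/..#; H11=-1→.../.##/..#/..#; H20=-1→.../.../###/..#; H30=-1→.../.../..#/###
ply 2, V at ##./.../..#/..# | V02=-1→###/..#/..#/..#; V10=+1→##./#../#.#/..#*; V11=+1→##./.#./.##/..#; V20=+1→##./.../#.#/#.#; V21=+1→##./.../.##/.##
ply 3, H at ##./#../#.#/..# | H11=-1→##./###/#.#/..#*; H30=-1→##./#../#.#/###
ply 4, V at ##./###/#.#/..# | V21=+1→##./###/###/.##*
ply 5: ##./###/###/.## is terminal -1 (H); from .../.../..#/..# depth 6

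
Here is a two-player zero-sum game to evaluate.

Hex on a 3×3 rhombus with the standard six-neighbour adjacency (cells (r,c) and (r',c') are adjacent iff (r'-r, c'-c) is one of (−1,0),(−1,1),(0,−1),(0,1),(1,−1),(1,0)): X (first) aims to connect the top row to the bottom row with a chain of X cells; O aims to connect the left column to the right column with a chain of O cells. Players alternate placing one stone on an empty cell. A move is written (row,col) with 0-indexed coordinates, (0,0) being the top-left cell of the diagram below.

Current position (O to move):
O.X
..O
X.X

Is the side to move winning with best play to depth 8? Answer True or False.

[O.X/..O/X.X] O move#1: (0,1):-1/OOX/..O/X.X, (1,0):-1/O.X/O.O/X.X, (1,1):+1/O.X/.OO/X.X*, (2,1):-1/O.X/..O/XOX
[O.X/.OO/X.X] X move#2: (0,1):-1/OXX/.OO/X.X*, (1,0):-1/O.X/XOO/X.X, (2,1):-1/O.X/.OO/XXX
[OXX/.OO/X.X] O move#3: (1,0):+1/OXX/OOO/X.X*, (2,1):-1/OXX/.OO/XOX
[OXX/OOO/X.X] end (terminal -1, X#4); searched O.X/..O/X.X to 8

O winning at [O.X/..O/X.X]: True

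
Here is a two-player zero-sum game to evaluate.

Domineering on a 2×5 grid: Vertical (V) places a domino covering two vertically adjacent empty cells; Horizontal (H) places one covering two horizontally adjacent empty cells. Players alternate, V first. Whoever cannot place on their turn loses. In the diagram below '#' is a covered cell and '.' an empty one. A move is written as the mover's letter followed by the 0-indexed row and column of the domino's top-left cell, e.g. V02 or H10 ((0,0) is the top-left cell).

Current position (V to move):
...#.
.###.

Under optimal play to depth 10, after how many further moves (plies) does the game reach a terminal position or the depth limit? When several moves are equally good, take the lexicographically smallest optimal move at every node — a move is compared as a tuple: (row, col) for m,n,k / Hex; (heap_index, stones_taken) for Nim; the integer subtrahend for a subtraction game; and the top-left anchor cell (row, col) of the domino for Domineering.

[...#./.###.] V move#1: V00:+1/#..#./####.*, V04:-1/...##/.####
[#..#./####.] H move#2: H01:-1/####./####.*
[####./####.] V move#3: V04:+1/#####/#####*
[#####/#####] end (terminal -1, H#4); searched ...#./.###. to 10

PV length from [...#./.###.]: 3 plies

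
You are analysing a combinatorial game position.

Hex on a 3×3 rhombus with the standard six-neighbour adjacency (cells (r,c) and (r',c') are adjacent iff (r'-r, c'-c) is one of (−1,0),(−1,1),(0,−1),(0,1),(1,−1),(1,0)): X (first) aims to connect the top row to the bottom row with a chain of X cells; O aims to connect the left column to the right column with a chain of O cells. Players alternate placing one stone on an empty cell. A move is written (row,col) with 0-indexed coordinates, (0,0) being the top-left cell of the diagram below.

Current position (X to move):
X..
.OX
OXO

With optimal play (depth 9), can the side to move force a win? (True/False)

ply 1, X at X../.OX/OXO | (0,1)=-1→XX./.OX/OXO; (0,2)=+1→X.X/.OX/OXO*; (1,0)=-1→X../XOX/OXO
ply 2: X.X/.OX/OXO is terminal -1 (O); from X../.OX/OXO depth 9

X winning at [X../.OX/OXO]: True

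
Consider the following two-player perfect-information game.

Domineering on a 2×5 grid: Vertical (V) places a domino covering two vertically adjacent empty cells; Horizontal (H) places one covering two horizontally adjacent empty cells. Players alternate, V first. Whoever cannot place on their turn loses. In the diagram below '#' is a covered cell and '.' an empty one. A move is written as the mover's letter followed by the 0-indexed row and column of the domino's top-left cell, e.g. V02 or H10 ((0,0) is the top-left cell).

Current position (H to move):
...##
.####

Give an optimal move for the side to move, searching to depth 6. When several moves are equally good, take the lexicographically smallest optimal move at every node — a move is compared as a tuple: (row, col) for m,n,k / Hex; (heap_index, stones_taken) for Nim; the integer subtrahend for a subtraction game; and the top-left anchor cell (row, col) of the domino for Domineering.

H's best at [...##/.####]: H00

p1 H@[...##/.####]: H00[##.##/.####]+1* H01[.####/.####]-1
p2 V@[##.##/.####] terminal -1; root [...##/.####] d6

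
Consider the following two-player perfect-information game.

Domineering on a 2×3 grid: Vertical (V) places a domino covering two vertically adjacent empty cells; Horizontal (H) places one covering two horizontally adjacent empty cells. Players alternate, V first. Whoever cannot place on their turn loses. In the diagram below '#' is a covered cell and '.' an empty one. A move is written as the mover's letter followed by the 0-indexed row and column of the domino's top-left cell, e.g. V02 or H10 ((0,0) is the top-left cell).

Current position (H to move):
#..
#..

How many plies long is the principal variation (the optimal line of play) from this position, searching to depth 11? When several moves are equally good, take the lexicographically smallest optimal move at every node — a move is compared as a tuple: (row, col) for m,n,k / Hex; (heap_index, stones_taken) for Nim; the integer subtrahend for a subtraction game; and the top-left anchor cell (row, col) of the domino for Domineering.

PV length from [#../#..]: 1 ply

[#../#..] H move#1: H01:+1/###/#..*, H11:+1/#../###
[###/#..] end (terminal -1, V#2); searched #../#.. to 11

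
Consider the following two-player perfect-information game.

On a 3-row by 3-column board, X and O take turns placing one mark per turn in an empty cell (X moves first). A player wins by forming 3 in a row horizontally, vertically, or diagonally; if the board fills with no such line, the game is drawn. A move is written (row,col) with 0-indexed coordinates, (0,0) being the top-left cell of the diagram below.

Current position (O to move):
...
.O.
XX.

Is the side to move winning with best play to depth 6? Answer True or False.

ply 1, O at .../.O./XX. | (0,0)=-1→O../.O./XX.; (0,1)=-1→.O./.O./XX.; (0,2)=-1→..O/.O./XX.; (1,0)=-1→.../OO./XX.; (1,2)=-1→.../.OO/XX.; (2,2)=+0→.../.O./XXO*
ply 2, X at .../.O./XXO | (0,0)=+0→X../.O./XXO*; (0,1)=-1→.X./.O./XXO; (0,2)=-1→..X/.O./XXO; (1,0)=-1→.../XO./XXO; (1,2)=-1→.../.OX/XXO
ply 3, O at X../.O./XXO | (0,1)=-1→XO./.O./XXO; (0,2)=-1→X.O/.O./XXO; (1,0)=+0→X../OO./XXO*; (1,2)=-1→X../.OO/XXO
ply 4, X at X../OO./XXO | (0,1)=-1→XX./OO./XXO; (0,2)=-1→X.X/OO./XXO; (1,2)=+0→X../OOX/XXO*
ply 5, O at X../OOX/XXO | (0,1)=+0→XO./OOX/XXO*; (0,2)=+0→X.O/OOX/XXO
ply 6, X at XO./OOX/XXO | (0,2)=+0→XOX/OOX/XXO*
ply 7: XOX/OOX/XXO is terminal +0 (O); from .../.O./XX. depth 6

O winning at [.../.O./XX.]: False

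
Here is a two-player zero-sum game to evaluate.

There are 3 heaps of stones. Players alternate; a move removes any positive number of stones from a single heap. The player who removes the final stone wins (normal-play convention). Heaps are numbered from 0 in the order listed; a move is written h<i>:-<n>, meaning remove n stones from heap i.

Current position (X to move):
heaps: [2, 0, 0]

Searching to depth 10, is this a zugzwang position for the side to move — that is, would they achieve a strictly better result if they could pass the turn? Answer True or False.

zugzwang((2,0,0), X) = False

ply 1, X at (2,0,0) | h0:-1=-1→(1,0,0); h0:-2=+1→(0,0,0)*
ply 2: (0,0,0) is terminal -1 (O); from (2,0,0) depth 10
suppose X passes — search the same position with O to move:
pass> ply 1, O at (2,0,0) | h0:-1=-1→(1,0,0); h0:-2=+1→(0,0,0)*
pass> ply 2: (0,0,0) is terminal -1 (X); from (2,0,0) depth 10
for X: play +1, pass -1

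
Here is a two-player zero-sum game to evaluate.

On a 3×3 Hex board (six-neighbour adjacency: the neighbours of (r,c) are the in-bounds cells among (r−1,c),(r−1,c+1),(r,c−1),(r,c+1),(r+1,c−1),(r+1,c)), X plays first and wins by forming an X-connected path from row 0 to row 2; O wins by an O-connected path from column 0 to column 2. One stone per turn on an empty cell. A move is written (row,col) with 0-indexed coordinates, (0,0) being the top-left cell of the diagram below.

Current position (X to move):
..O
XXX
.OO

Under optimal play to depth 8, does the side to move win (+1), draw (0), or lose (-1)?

ply 1, X at ..O/XXX/.OO | (0,0)=-1→X.O/XXX/.OO; (0,1)=-1→.XO/XXX/.OO; (2,0)=+1→..O/XXX/XOO*
ply 2, O at ..O/XXX/XOO | (0,0)=-1→O.O/XXX/XOO*; (0,1)=-1→.OO/XXX/XOO
ply 3, X at O.O/XXX/XOO | (0,1)=+1→OXO/XXX/XOO*
ply 4: OXO/XXX/XOO is terminal -1 (O); from ..O/XXX/.OO depth 8

value(..O/XXX/.OO, X) = +1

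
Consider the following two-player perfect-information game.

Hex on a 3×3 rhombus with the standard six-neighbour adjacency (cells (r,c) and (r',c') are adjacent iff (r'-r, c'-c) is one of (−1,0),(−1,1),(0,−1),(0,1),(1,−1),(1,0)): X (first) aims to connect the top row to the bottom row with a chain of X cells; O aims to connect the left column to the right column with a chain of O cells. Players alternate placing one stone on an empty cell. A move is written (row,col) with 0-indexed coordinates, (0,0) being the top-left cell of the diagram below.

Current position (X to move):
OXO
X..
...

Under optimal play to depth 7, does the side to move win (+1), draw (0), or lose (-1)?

ply 1, X at OXO/X../... | (1,1)=+1→OXO/XX./...*; (1,2)=+1→OXO/X.X/...; (2,0)=+1→OXO/X../X..; (2,1)=+1→OXO/X../.X.; (2,2)=+1→OXO/X../..X
ply 2, O at OXO/XX./... | (1,2)=-1→OXO/XXO/...*; (2,0)=-1→OXO/XX./O..; (2,1)=-1→OXO/XX./.O.; (2,2)=-1→OXO/XX./..O
ply 3, X at OXO/XXO/... | (2,0)=+1→OXO/XXO/X..*; (2,1)=+1→OXO/XXO/.X.; (2,2)=+1→OXO/XXO/..X
ply 4: OXO/XXO/X.. is terminal -1 (O); from OXO/X../... depth 7

value(OXO/X../..., X) = +1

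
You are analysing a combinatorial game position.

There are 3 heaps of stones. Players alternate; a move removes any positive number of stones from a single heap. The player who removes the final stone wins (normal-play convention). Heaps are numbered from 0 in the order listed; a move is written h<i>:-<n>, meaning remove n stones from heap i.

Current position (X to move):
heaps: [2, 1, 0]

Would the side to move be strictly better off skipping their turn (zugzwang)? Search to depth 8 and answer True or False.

ply 1, X at (2,1,0) | h0:-1=+1→(1,1,0)*; h0:-2=-1→(0,1,0); h1:-1=-1→(2,0,0)
ply 2, O at (1,1,0) | h0:-1=-1→(0,1,0)*; h1:-1=-1→(1,0,0)
ply 3, X at (0,1,0) | h1:-1=+1→(0,0,0)*
ply 4: (0,0,0) is terminal -1 (O); from (2,1,0) depth 8
suppose X passes — search the same position with O to move:
pass> ply 1, O at (2,1,0) | h0:-1=+1→(1,1,0)*; h0:-2=-1→(0,1,0); h1:-1=-1→(2,0,0)
pass> ply 2, X at (1,1,0) | h0:-1=-1→(0,1,0)*; h1:-1=-1→(1,0,0)
pass> ply 3, O at (0,1,0) | h1:-1=+1→(0,0,0)*
pass> ply 4: (0,0,0) is terminal -1 (X); from (2,1,0) depth 8
for X: play +1, pass -1

zugzwang((2,1,0), X) = False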